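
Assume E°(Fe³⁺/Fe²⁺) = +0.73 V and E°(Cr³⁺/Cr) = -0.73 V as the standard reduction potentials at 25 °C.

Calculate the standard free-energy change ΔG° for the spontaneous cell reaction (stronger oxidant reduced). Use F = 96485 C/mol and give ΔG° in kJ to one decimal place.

Fe³⁺/Fe²⁺ (E° = +0.73 V) is the cathode; Cr³⁺/Cr (E° = -0.73 V) is the anode, so E°cell = +1.46 V.
Balancing electrons gives n = 3 (lcm of 1 and 3).
ΔG° = −nFE° = −(3)(96485)(+1.46) = -422,604 J = -422.6 kJ.

-422.6 kJ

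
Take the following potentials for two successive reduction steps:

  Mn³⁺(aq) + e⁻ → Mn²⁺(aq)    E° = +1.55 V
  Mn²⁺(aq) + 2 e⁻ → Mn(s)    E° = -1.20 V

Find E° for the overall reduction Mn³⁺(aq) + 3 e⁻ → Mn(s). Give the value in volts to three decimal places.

Adding the free-energy changes (−nFE°) of the two steps gives −n₃FE°₃ = −n₁FE°₁ − n₂FE°₂.
E°₃ = (1×+1.55 + 2×-1.20) / 3 = (-0.850) / 3 = -0.283 V.

-0.283 V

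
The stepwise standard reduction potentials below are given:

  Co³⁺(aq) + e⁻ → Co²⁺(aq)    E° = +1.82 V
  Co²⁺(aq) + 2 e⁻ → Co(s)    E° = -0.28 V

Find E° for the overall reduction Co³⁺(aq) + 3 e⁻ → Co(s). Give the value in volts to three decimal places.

Standard free energies of sequential steps add: ΔG°₃ = ΔG°₁ + ΔG°₂, so n₃E°₃ = n₁E°₁ + n₂E°₂.
E°₃ = (1×+1.82 + 2×-0.28) / 3 = (+1.260) / 3 = +0.420 V.

+0.420 V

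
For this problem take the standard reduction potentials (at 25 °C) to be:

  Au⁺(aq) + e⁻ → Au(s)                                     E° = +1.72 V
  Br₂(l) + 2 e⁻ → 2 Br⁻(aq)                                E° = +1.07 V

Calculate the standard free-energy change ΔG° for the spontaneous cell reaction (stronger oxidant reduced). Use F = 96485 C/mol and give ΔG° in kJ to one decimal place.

Au⁺/Au (E° = +1.72 V) is the cathode; Br₂/Br⁻ (E° = +1.07 V) is the anode, so E°cell = +0.65 V.
Balancing electrons gives n = 2 (lcm of 1 and 2).
ΔG° = −nFE° = −(2)(96485)(+0.65) = -125,430 J = -125.4 kJ.

-125.4 kJ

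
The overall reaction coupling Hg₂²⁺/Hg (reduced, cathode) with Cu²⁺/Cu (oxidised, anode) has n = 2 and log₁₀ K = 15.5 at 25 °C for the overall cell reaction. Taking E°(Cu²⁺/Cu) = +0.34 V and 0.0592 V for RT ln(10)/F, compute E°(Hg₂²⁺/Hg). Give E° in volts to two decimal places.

+0.80 V

E°cell = (0.0592/n)·log K = (0.0592/2)(15.5) = +0.459 V.
Since Hg₂²⁺/Hg is the cathode and Cu²⁺/Cu the anode, E°cell = E°(Hg₂²⁺/Hg) − E°(Cu²⁺/Cu).
So E°(Hg₂²⁺/Hg) = E°cell + E°(Cu²⁺/Cu) = +0.459 + (+0.34) = +0.80 V.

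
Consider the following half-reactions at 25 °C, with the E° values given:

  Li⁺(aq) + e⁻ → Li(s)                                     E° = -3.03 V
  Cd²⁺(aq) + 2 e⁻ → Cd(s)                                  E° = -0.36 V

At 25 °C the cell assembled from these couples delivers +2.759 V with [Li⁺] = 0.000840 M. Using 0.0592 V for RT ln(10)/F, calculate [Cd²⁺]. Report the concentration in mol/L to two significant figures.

Cd²⁺/Cd is the cathode, Li⁺/Li the anode: E°cell = +2.67 V, n = 2.
Overall reaction: Cd²⁺(aq) + 2 Li(s) → Cd(s) + 2 Li⁺(aq); Q = [Li⁺]^2/[Cd²⁺]^1.
From E = E° − (0.0592/n) log Q: log Q = (E° − E)·n/0.0592 = (+2.67 − (+2.759))·2/0.0592 = -3.0068.
So 1·log[Cd²⁺] = 2·log(0.00084) − log Q = -6.1514 − (-3.0068) = -3.1446; [Cd²⁺] = 10^(-3.1446) ≈ 0.00072 M.

0.00072 M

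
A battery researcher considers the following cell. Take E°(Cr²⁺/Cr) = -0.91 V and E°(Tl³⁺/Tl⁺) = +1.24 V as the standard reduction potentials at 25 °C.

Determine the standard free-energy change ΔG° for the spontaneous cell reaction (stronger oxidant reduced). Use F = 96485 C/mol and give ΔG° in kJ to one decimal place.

Tl³⁺/Tl⁺ (E° = +1.24 V) is the cathode; Cr²⁺/Cr (E° = -0.91 V) is the anode, so E°cell = +2.15 V.
Balancing electrons gives n = 2 (lcm of 2 and 2).
ΔG° = −nFE° = −(2)(96485)(+2.15) = -414,886 J = -414.9 kJ.

-414.9 kJ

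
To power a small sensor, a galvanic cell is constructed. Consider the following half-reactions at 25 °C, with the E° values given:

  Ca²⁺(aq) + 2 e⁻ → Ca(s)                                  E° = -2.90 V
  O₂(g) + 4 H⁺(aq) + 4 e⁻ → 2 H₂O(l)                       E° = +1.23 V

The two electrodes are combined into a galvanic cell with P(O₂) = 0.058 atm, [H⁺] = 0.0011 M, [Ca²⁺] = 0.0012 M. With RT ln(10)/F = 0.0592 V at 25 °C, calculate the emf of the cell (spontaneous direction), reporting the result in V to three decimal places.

O₂/H₂O is the cathode (higher E°), Ca²⁺/Ca the anode: E°cell = +1.23 − (-2.90) = +4.13 V, n = 4.
Overall: O₂(g) + 4 H⁺(aq) + 2 Ca(s) → 2 H₂O(l) + 2 Ca²⁺(aq)
Q = [Ca²⁺]^2 / (P(O₂)·[H⁺]^4); log Q = 7.229.
E = E° − (0.0592/n) log Q = +4.13 − (0.0592/4)(7.229) = +4.023 V.

+4.023 V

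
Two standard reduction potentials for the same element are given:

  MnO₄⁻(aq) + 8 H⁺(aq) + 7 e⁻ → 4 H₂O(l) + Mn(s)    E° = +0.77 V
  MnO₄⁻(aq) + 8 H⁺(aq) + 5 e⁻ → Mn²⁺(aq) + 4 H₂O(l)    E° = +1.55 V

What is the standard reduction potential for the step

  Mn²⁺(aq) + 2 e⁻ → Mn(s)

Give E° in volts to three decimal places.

-1.180 V

Sequential free energies add, so n₃E°₃ = n₁E°₁ + n₂E°₂.
With n₃ = 7, and the known step contributing 5×(+1.55) V, the unknown satisfies 2·E° = 7×(+0.77) − 5×(+1.55) = -2.360.
E° = -2.360 / 2 = -1.180 V.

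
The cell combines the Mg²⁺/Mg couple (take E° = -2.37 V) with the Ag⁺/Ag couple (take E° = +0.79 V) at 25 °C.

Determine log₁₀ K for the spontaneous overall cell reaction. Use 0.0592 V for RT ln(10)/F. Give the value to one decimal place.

Cathode: Ag⁺/Ag; anode: Mg²⁺/Mg. E°cell = +3.16 V, n = 2.
log K = nE°cell / 0.0592 = (2)(+3.16) / 0.0592 = 106.8.

106.8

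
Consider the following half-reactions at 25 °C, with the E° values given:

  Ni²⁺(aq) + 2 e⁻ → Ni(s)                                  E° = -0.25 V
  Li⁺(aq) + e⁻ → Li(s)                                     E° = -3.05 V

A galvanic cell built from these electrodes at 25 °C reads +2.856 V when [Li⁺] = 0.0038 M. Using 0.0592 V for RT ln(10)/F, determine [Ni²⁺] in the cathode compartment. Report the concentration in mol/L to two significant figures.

0.0011 M

Ni²⁺/Ni is the cathode, Li⁺/Li the anode: E°cell = +2.80 V, n = 2.
Overall reaction: Ni²⁺(aq) + 2 Li(s) → Ni(s) + 2 Li⁺(aq); Q = [Li⁺]^2/[Ni²⁺]^1.
From E = E° − (0.0592/n) log Q: log Q = (E° − E)·n/0.0592 = (+2.80 − (+2.856))·2/0.0592 = -1.8919.
So 1·log[Ni²⁺] = 2·log(0.0038) − log Q = -4.8404 − (-1.8919) = -2.9485; [Ni²⁺] = 10^(-2.9485) ≈ 0.0011 M.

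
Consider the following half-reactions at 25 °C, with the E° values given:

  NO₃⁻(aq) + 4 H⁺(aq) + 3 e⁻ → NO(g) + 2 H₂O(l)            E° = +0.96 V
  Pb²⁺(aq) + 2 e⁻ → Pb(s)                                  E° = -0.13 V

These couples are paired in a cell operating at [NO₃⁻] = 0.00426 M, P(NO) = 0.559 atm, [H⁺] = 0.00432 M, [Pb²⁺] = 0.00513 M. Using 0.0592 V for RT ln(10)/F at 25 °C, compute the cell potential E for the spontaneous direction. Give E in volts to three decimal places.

NO₃⁻/NO is the cathode (higher E°), Pb²⁺/Pb the anode: E°cell = +0.96 − (-0.13) = +1.09 V, n = 6.
Overall: 2 NO₃⁻(aq) + 8 H⁺(aq) + 3 Pb(s) → 2 NO(g) + 4 H₂O(l) + 3 Pb²⁺(aq)
Q = P(NO)^2·[Pb²⁺]^3 / ([NO₃⁻]^2·[H⁺]^8); log Q = 16.282.
E = E° − (0.0592/n) log Q = +1.09 − (0.0592/6)(16.282) = +0.929 V.

+0.929 V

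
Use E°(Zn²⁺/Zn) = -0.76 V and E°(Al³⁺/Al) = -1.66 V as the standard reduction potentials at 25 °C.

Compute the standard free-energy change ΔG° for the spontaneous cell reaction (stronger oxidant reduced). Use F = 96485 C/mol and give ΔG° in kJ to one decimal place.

-521.0 kJ

Zn²⁺/Zn (E° = -0.76 V) is the cathode; Al³⁺/Al (E° = -1.66 V) is the anode, so E°cell = +0.90 V.
Balancing electrons gives n = 6 (lcm of 2 and 3).
ΔG° = −nFE° = −(6)(96485)(+0.90) = -521,019 J = -521.0 kJ.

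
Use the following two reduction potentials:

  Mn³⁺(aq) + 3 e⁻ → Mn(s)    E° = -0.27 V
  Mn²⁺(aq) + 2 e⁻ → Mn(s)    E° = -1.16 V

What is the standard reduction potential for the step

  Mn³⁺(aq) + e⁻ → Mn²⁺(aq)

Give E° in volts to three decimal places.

+1.510 V

Sequential free energies add, so n₃E°₃ = n₁E°₁ + n₂E°₂.
With n₃ = 3, and the known step contributing 2×(-1.16) V, the unknown satisfies 1·E° = 3×(-0.27) − 2×(-1.16) = +1.510.
E° = +1.510 / 1 = +1.510 V.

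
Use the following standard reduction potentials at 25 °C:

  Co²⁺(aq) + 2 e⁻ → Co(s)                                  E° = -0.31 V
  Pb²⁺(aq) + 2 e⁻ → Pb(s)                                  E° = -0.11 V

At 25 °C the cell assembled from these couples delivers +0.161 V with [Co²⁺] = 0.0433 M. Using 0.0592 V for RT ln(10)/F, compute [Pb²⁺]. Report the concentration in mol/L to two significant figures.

Pb²⁺/Pb is the cathode, Co²⁺/Co the anode: E°cell = +0.20 V, n = 2.
Overall reaction: Pb²⁺(aq) + Co(s) → Pb(s) + Co²⁺(aq); Q = [Co²⁺]^1/[Pb²⁺]^1.
From E = E° − (0.0592/n) log Q: log Q = (E° − E)·n/0.0592 = (+0.20 − (+0.161))·2/0.0592 = 1.3176.
So 1·log[Pb²⁺] = 1·log(0.0433) − log Q = -1.3635 − (1.3176) = -2.6811; [Pb²⁺] = 10^(-2.6811) ≈ 0.0021 M.

0.0021 M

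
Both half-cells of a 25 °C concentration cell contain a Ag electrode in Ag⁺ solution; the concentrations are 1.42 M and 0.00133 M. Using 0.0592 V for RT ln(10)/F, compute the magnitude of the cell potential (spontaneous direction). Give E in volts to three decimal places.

For a concentration cell E°cell = 0. The 1.42 M side is the cathode (reduction is favoured where [Ag⁺] is higher).
With n = 1, E = −(0.0592/1) log([Ag⁺]ₐₙ/[Ag⁺]꜀ₐₜ) = −(0.0592/1) log(0.00133/1.42) = −(0.0592/1)(-3.028) = +0.179 V.

+0.179 V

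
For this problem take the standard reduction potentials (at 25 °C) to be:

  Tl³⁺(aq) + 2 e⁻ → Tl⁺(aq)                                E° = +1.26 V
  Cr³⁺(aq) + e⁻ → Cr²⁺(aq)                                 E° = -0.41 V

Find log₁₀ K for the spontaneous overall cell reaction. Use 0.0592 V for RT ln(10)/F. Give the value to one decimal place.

56.4

Cathode: Tl³⁺/Tl⁺; anode: Cr³⁺/Cr²⁺. E°cell = +1.67 V, n = 2.
log K = nE°cell / 0.0592 = (2)(+1.67) / 0.0592 = 56.4.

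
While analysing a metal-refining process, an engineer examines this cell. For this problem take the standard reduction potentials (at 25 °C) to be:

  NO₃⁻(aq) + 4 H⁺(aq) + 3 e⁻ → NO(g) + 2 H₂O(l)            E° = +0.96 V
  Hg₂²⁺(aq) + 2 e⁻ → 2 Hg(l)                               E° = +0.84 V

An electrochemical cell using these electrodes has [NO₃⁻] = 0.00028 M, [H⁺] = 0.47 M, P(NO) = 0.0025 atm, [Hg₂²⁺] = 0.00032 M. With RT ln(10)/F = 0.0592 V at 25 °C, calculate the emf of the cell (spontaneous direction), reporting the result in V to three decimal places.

+0.179 V

NO₃⁻/NO is the cathode (higher E°), Hg₂²⁺/Hg the anode: E°cell = +0.96 − (+0.84) = +0.12 V, n = 6.
Overall: 2 NO₃⁻(aq) + 8 H⁺(aq) + 6 Hg(l) → 2 NO(g) + 4 H₂O(l) + 3 Hg₂²⁺(aq)
Q = P(NO)^2·[Hg₂²⁺]^3 / ([NO₃⁻]^2·[H⁺]^8); log Q = -5.960.
E = E° − (0.0592/n) log Q = +0.12 − (0.0592/6)(-5.960) = +0.179 V.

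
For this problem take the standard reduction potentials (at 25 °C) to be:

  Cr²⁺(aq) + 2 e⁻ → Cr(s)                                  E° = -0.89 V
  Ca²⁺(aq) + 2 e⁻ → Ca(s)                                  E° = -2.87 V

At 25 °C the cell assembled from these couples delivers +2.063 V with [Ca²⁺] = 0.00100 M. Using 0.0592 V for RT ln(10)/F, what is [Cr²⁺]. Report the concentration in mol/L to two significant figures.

0.64 M

Cr²⁺/Cr is the cathode, Ca²⁺/Ca the anode: E°cell = +1.98 V, n = 2.
Overall reaction: Cr²⁺(aq) + Ca(s) → Cr(s) + Ca²⁺(aq); Q = [Ca²⁺]^1/[Cr²⁺]^1.
From E = E° − (0.0592/n) log Q: log Q = (E° − E)·n/0.0592 = (+1.98 − (+2.063))·2/0.0592 = -2.8041.
So 1·log[Cr²⁺] = 1·log(0.001) − log Q = -3.0000 − (-2.8041) = -0.1959; [Cr²⁺] = 10^(-0.1959) ≈ 0.64 M.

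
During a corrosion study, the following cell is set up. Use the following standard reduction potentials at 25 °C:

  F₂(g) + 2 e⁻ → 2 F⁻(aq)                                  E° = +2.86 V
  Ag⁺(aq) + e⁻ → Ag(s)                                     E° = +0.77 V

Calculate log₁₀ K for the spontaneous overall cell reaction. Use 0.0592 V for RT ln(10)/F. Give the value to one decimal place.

Cathode: F₂/F⁻; anode: Ag⁺/Ag. E°cell = +2.09 V, n = 2.
log K = nE°cell / 0.0592 = (2)(+2.09) / 0.0592 = 70.6.

70.6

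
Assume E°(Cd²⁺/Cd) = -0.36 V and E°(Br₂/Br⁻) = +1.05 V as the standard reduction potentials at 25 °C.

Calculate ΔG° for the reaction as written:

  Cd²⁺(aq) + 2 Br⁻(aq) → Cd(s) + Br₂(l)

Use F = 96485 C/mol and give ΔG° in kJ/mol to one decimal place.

+272.1 kJ/mol

As written, Cd²⁺/Cd is reduced (cathode) and Br₂/Br⁻ is oxidised (anode), so E°cell = (-0.36) − (+1.05) = -1.41 V.
Balancing electrons gives n = 2.
ΔG° = −nFE° = −(2)(96485)(-1.41) = 272,088 J = +272.1 kJ/mol.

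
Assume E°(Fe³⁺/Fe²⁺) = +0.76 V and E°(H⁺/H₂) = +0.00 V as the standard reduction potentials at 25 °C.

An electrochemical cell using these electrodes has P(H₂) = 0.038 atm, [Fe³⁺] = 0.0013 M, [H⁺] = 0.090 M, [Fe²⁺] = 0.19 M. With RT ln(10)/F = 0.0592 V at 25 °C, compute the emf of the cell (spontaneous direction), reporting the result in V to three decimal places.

Fe³⁺/Fe²⁺ is the cathode (higher E°), H⁺/H₂ the anode: E°cell = +0.76 − (+0.00) = +0.76 V, n = 2.
Overall: 2 Fe³⁺(aq) + H₂(g) → 2 Fe²⁺(aq) + 2 H⁺(aq)
Q = [Fe²⁺]^2·[H⁺]^2 / ([Fe³⁺]^2·P(H₂)); log Q = 3.658.
E = E° − (0.0592/n) log Q = +0.76 − (0.0592/2)(3.658) = +0.652 V.

+0.652 V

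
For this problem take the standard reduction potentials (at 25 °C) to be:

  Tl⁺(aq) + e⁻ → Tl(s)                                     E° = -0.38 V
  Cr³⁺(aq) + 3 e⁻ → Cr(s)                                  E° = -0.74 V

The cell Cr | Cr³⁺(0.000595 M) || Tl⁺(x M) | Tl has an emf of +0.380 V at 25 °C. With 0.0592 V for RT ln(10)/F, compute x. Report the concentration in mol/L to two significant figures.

0.18 M

Tl⁺/Tl is the cathode, Cr³⁺/Cr the anode: E°cell = +0.36 V, n = 3.
Overall reaction: 3 Tl⁺(aq) + Cr(s) → 3 Tl(s) + Cr³⁺(aq); Q = [Cr³⁺]^1/[Tl⁺]^3.
From E = E° − (0.0592/n) log Q: log Q = (E° − E)·n/0.0592 = (+0.36 − (+0.380))·3/0.0592 = -1.0135.
So 3·log[Tl⁺] = 1·log(0.000595) − log Q = -3.2255 − (-1.0135) = -2.2120; log[Tl⁺] = -2.2120 / 3 = -0.7373; [Tl⁺] = 10^(-0.7373) ≈ 0.18 M.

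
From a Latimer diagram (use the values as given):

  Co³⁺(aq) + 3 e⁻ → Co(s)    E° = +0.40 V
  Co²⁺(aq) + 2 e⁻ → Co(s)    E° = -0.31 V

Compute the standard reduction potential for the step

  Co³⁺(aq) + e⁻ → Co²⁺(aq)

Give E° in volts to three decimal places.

Sequential free energies add, so n₃E°₃ = n₁E°₁ + n₂E°₂.
With n₃ = 3, and the known step contributing 2×(-0.31) V, the unknown satisfies 1·E° = 3×(+0.40) − 2×(-0.31) = +1.820.
E° = +1.820 / 1 = +1.820 V.

+1.820 V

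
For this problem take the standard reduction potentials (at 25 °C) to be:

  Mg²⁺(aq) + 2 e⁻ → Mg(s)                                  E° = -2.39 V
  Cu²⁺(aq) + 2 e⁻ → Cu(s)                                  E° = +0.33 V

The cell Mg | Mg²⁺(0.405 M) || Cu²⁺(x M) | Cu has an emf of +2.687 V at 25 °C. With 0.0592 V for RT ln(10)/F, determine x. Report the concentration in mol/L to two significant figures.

Cu²⁺/Cu is the cathode, Mg²⁺/Mg the anode: E°cell = +2.72 V, n = 2.
Overall reaction: Cu²⁺(aq) + Mg(s) → Cu(s) + Mg²⁺(aq); Q = [Mg²⁺]^1/[Cu²⁺]^1.
From E = E° − (0.0592/n) log Q: log Q = (E° − E)·n/0.0592 = (+2.72 − (+2.687))·2/0.0592 = 1.1149.
So 1·log[Cu²⁺] = 1·log(0.405) − log Q = -0.3925 − (1.1149) = -1.5074; [Cu²⁺] = 10^(-1.5074) ≈ 0.031 M.

0.031 M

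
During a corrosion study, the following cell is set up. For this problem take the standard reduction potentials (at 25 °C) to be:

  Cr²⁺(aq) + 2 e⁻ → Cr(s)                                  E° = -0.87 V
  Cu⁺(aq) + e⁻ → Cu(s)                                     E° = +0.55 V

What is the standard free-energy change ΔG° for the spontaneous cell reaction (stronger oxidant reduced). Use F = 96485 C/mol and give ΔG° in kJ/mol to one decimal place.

-274.0 kJ/mol

Cu⁺/Cu (E° = +0.55 V) is the cathode; Cr²⁺/Cr (E° = -0.87 V) is the anode, so E°cell = +1.42 V.
Balancing electrons gives n = 2 (lcm of 1 and 2).
ΔG° = −nFE° = −(2)(96485)(+1.42) = -274,017 J = -274.0 kJ/mol.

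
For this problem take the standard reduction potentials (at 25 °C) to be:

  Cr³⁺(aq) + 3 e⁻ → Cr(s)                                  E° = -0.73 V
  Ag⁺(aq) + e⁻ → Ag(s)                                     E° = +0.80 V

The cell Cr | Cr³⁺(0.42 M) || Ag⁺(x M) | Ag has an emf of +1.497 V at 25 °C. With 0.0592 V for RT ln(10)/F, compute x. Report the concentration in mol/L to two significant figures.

Ag⁺/Ag is the cathode, Cr³⁺/Cr the anode: E°cell = +1.53 V, n = 3.
Overall reaction: 3 Ag⁺(aq) + Cr(s) → 3 Ag(s) + Cr³⁺(aq); Q = [Cr³⁺]^1/[Ag⁺]^3.
From E = E° − (0.0592/n) log Q: log Q = (E° − E)·n/0.0592 = (+1.53 − (+1.497))·3/0.0592 = 1.6723.
So 3·log[Ag⁺] = 1·log(0.42) − log Q = -0.3768 − (1.6723) = -2.0491; log[Ag⁺] = -2.0491 / 3 = -0.6830; [Ag⁺] = 10^(-0.6830) ≈ 0.21 M.

0.21 M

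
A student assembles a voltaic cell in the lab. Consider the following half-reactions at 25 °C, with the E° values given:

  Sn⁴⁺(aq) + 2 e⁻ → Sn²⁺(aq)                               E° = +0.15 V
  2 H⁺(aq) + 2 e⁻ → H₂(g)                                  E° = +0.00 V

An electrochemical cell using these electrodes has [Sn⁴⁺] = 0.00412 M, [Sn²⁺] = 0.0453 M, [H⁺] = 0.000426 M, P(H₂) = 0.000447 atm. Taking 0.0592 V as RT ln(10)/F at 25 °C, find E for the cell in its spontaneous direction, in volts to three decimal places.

+0.220 V

Sn⁴⁺/Sn²⁺ is the cathode (higher E°), H⁺/H₂ the anode: E°cell = +0.15 − (+0.00) = +0.15 V, n = 2.
Overall: Sn⁴⁺(aq) + H₂(g) → Sn²⁺(aq) + 2 H⁺(aq)
Q = [Sn²⁺]·[H⁺]^2 / ([Sn⁴⁺]·P(H₂)); log Q = -2.350.
E = E° − (0.0592/n) log Q = +0.15 − (0.0592/2)(-2.350) = +0.220 V.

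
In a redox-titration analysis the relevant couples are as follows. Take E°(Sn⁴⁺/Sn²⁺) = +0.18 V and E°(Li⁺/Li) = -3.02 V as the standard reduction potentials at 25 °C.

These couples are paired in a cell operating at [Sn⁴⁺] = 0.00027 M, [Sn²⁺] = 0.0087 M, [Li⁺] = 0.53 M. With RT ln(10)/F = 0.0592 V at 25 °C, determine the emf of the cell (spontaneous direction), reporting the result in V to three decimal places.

+3.172 V

Sn⁴⁺/Sn²⁺ is the cathode (higher E°), Li⁺/Li the anode: E°cell = +0.18 − (-3.02) = +3.20 V, n = 2.
Overall: Sn⁴⁺(aq) + 2 Li(s) → Sn²⁺(aq) + 2 Li⁺(aq)
Q = [Sn²⁺]·[Li⁺]^2 / ([Sn⁴⁺]); log Q = 0.957.
E = E° − (0.0592/n) log Q = +3.20 − (0.0592/2)(0.957) = +3.172 V.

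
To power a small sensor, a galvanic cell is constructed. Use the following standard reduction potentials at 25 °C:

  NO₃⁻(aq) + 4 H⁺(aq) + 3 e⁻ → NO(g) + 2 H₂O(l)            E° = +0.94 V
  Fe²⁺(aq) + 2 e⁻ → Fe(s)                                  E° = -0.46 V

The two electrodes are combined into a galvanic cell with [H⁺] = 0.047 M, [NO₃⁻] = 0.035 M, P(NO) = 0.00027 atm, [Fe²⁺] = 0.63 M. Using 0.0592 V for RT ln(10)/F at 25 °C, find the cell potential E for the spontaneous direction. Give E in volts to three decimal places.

NO₃⁻/NO is the cathode (higher E°), Fe²⁺/Fe the anode: E°cell = +0.94 − (-0.46) = +1.40 V, n = 6.
Overall: 2 NO₃⁻(aq) + 8 H⁺(aq) + 3 Fe(s) → 2 NO(g) + 4 H₂O(l) + 3 Fe²⁺(aq)
Q = P(NO)^2·[Fe²⁺]^3 / ([NO₃⁻]^2·[H⁺]^8); log Q = 5.796.
E = E° − (0.0592/n) log Q = +1.40 − (0.0592/6)(5.796) = +1.343 V.

+1.343 V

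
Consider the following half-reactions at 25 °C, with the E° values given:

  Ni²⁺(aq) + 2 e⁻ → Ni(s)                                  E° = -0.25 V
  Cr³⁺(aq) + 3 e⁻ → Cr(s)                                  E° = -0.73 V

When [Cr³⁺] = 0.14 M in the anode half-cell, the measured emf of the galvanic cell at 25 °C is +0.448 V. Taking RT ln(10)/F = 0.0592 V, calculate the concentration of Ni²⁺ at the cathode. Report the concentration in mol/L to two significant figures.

0.022 M

Ni²⁺/Ni is the cathode, Cr³⁺/Cr the anode: E°cell = +0.48 V, n = 6.
Overall reaction: 3 Ni²⁺(aq) + 2 Cr(s) → 3 Ni(s) + 2 Cr³⁺(aq); Q = [Cr³⁺]^2/[Ni²⁺]^3.
From E = E° − (0.0592/n) log Q: log Q = (E° − E)·n/0.0592 = (+0.48 − (+0.448))·6/0.0592 = 3.2432.
So 3·log[Ni²⁺] = 2·log(0.14) − log Q = -1.7077 − (3.2432) = -4.9509; log[Ni²⁺] = -4.9509 / 3 = -1.6503; [Ni²⁺] = 10^(-1.6503) ≈ 0.022 M.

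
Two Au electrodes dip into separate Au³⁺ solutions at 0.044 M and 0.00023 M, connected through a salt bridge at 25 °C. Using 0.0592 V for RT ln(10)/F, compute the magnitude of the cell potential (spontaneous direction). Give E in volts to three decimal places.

+0.045 V

For a concentration cell E°cell = 0. The 0.044 M side is the cathode (reduction is favoured where [Au³⁺] is higher).
With n = 3, E = −(0.0592/3) log([Au³⁺]ₐₙ/[Au³⁺]꜀ₐₜ) = −(0.0592/3) log(0.00023/0.044) = −(0.0592/3)(-2.282) = +0.045 V.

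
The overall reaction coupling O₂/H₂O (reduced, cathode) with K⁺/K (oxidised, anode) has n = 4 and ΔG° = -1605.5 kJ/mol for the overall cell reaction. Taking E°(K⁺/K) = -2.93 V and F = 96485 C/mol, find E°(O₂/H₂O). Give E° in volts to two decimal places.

+1.23 V

E°cell = −ΔG°/(nF) = −(-1605.5×10³)/((4)(96485)) = +4.160 V.
Since O₂/H₂O is the cathode and K⁺/K the anode, E°cell = E°(O₂/H₂O) − E°(K⁺/K).
So E°(O₂/H₂O) = E°cell + E°(K⁺/K) = +4.160 + (-2.93) = +1.23 V.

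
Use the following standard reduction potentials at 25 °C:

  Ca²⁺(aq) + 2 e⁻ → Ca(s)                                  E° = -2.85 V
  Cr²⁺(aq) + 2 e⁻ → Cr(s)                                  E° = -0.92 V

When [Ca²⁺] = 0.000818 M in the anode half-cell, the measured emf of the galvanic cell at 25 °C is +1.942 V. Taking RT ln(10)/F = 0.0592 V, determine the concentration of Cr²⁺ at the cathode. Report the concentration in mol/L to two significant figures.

0.0021 M

Cr²⁺/Cr is the cathode, Ca²⁺/Ca the anode: E°cell = +1.93 V, n = 2.
Overall reaction: Cr²⁺(aq) + Ca(s) → Cr(s) + Ca²⁺(aq); Q = [Ca²⁺]^1/[Cr²⁺]^1.
From E = E° − (0.0592/n) log Q: log Q = (E° − E)·n/0.0592 = (+1.93 − (+1.942))·2/0.0592 = -0.4054.
So 1·log[Cr²⁺] = 1·log(0.000818) − log Q = -3.0872 − (-0.4054) = -2.6818; [Cr²⁺] = 10^(-2.6818) ≈ 0.0021 M.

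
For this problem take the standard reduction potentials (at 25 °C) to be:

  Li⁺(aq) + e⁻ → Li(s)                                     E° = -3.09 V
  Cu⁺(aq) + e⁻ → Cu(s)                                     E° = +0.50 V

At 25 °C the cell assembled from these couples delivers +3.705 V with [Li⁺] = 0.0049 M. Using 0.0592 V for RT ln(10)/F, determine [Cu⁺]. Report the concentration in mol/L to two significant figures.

Cu⁺/Cu is the cathode, Li⁺/Li the anode: E°cell = +3.59 V, n = 1.
Overall reaction: Cu⁺(aq) + Li(s) → Cu(s) + Li⁺(aq); Q = [Li⁺]^1/[Cu⁺]^1.
From E = E° − (0.0592/n) log Q: log Q = (E° − E)·n/0.0592 = (+3.59 − (+3.705))·1/0.0592 = -1.9426.
So 1·log[Cu⁺] = 1·log(0.0049) − log Q = -2.3098 − (-1.9426) = -0.3672; [Cu⁺] = 10^(-0.3672) ≈ 0.43 M.

0.43 M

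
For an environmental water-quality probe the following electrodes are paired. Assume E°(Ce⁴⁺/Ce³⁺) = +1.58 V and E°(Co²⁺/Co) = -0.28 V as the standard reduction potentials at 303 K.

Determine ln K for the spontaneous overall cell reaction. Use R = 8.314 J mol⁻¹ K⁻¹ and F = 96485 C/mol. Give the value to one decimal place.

142.5

Cathode: Ce⁴⁺/Ce³⁺; anode: Co²⁺/Co. E°cell = (+1.58) − (-0.28) = +1.86 V, with n = 2.
ΔG° = −nFE° = −RT ln K, so ln K = nFE°/(RT) = (2)(96485)(+1.86) / ((8.314)(303)) = 142.479.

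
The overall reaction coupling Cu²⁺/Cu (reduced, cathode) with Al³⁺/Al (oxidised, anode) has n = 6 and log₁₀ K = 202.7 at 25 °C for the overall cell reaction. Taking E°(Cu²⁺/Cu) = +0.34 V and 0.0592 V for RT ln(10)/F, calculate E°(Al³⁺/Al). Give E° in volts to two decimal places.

-1.66 V

E°cell = (0.0592/n)·log K = (0.0592/6)(202.7) = +2.000 V.
Since Cu²⁺/Cu is the cathode and Al³⁺/Al the anode, E°cell = E°(Cu²⁺/Cu) − E°(Al³⁺/Al).
So E°(Al³⁺/Al) = E°(Cu²⁺/Cu) − E°cell = (+0.34) − (+2.000) = -1.66 V.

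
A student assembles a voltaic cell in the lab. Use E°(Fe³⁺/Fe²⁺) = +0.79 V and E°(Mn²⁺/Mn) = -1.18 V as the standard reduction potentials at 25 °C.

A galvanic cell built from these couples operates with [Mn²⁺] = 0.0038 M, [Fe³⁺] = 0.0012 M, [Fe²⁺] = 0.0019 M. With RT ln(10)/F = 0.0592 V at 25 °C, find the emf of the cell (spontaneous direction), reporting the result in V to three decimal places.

+2.030 V

Fe³⁺/Fe²⁺ is the cathode (higher E°), Mn²⁺/Mn the anode: E°cell = +0.79 − (-1.18) = +1.97 V, n = 2.
Overall: 2 Fe³⁺(aq) + Mn(s) → 2 Fe²⁺(aq) + Mn²⁺(aq)
Q = [Fe²⁺]^2·[Mn²⁺] / ([Fe³⁺]^2); log Q = -2.021.
E = E° − (0.0592/n) log Q = +1.97 − (0.0592/2)(-2.021) = +2.030 V.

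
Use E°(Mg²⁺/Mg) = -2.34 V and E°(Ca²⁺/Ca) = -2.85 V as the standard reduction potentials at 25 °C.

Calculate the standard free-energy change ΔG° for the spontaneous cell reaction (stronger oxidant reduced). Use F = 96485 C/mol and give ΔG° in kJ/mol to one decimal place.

-98.4 kJ/mol

Mg²⁺/Mg (E° = -2.34 V) is the cathode; Ca²⁺/Ca (E° = -2.85 V) is the anode, so E°cell = +0.51 V.
Balancing electrons gives n = 2 (lcm of 2 and 2).
ΔG° = −nFE° = −(2)(96485)(+0.51) = -98,415 J = -98.4 kJ/mol.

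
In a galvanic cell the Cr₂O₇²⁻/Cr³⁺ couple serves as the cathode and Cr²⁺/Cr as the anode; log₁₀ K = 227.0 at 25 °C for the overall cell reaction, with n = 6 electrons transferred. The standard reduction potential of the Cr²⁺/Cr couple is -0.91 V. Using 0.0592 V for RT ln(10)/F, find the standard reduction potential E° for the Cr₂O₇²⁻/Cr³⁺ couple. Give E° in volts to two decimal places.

+1.33 V

E°cell = (0.0592/n)·log K = (0.0592/6)(227.0) = +2.240 V.
Since Cr₂O₇²⁻/Cr³⁺ is the cathode and Cr²⁺/Cr the anode, E°cell = E°(Cr₂O₇²⁻/Cr³⁺) − E°(Cr²⁺/Cr).
So E°(Cr₂O₇²⁻/Cr³⁺) = E°cell + E°(Cr²⁺/Cr) = +2.240 + (-0.91) = +1.33 V.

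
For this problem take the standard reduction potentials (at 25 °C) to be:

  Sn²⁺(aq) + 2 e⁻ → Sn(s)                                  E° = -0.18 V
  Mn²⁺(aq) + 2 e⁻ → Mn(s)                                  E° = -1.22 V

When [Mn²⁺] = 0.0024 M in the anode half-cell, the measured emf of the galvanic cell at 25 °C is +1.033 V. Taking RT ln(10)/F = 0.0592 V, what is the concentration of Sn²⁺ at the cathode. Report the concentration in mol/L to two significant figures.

Sn²⁺/Sn is the cathode, Mn²⁺/Mn the anode: E°cell = +1.04 V, n = 2.
Overall reaction: Sn²⁺(aq) + Mn(s) → Sn(s) + Mn²⁺(aq); Q = [Mn²⁺]^1/[Sn²⁺]^1.
From E = E° − (0.0592/n) log Q: log Q = (E° − E)·n/0.0592 = (+1.04 − (+1.033))·2/0.0592 = 0.2365.
So 1·log[Sn²⁺] = 1·log(0.0024) − log Q = -2.6198 − (0.2365) = -2.8563; [Sn²⁺] = 10^(-2.8563) ≈ 0.0014 M.

0.0014 M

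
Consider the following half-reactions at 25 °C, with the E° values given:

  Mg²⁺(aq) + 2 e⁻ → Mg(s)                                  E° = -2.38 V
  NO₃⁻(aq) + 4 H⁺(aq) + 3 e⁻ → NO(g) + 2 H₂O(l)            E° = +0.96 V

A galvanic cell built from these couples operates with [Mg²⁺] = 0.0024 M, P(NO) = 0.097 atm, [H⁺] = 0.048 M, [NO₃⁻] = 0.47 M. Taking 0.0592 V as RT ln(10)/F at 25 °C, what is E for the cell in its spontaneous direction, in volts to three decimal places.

NO₃⁻/NO is the cathode (higher E°), Mg²⁺/Mg the anode: E°cell = +0.96 − (-2.38) = +3.34 V, n = 6.
Overall: 2 NO₃⁻(aq) + 8 H⁺(aq) + 3 Mg(s) → 2 NO(g) + 4 H₂O(l) + 3 Mg²⁺(aq)
Q = P(NO)^2·[Mg²⁺]^3 / ([NO₃⁻]^2·[H⁺]^8); log Q = 1.320.
E = E° − (0.0592/n) log Q = +3.34 − (0.0592/6)(1.320) = +3.327 V.

+3.327 V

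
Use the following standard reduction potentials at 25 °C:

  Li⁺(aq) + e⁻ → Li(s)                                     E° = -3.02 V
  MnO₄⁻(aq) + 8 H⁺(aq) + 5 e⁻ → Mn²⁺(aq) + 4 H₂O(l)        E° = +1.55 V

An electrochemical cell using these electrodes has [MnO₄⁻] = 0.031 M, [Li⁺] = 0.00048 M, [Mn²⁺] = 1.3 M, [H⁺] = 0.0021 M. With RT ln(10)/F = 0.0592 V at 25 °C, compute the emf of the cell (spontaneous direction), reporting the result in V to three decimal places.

+4.494 V

MnO₄⁻/Mn²⁺ is the cathode (higher E°), Li⁺/Li the anode: E°cell = +1.55 − (-3.02) = +4.57 V, n = 5.
Overall: MnO₄⁻(aq) + 8 H⁺(aq) + 5 Li(s) → Mn²⁺(aq) + 4 H₂O(l) + 5 Li⁺(aq)
Q = [Mn²⁺]·[Li⁺]^5 / ([MnO₄⁻]·[H⁺]^8); log Q = 6.451.
E = E° − (0.0592/n) log Q = +4.57 − (0.0592/5)(6.451) = +4.494 V.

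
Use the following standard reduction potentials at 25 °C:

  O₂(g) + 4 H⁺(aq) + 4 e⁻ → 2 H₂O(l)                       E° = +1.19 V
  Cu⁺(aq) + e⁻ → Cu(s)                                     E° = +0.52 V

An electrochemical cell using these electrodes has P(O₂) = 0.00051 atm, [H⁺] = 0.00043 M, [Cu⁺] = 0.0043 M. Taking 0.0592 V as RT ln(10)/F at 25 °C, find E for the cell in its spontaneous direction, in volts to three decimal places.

O₂/H₂O is the cathode (higher E°), Cu⁺/Cu the anode: E°cell = +1.19 − (+0.52) = +0.67 V, n = 4.
Overall: O₂(g) + 4 H⁺(aq) + 4 Cu(s) → 2 H₂O(l) + 4 Cu⁺(aq)
Q = [Cu⁺]^4 / (P(O₂)·[H⁺]^4); log Q = 7.292.
E = E° − (0.0592/n) log Q = +0.67 − (0.0592/4)(7.292) = +0.562 V.

+0.562 V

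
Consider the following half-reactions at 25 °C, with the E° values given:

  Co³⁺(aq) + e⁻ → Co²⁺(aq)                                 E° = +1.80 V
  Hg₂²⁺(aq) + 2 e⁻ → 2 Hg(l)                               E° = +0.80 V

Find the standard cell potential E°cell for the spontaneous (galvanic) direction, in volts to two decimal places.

+1.00 V

The Co³⁺/Co²⁺ couple has the higher reduction potential, so it is the cathode; Hg₂²⁺/Hg is oxidised at the anode.
E°cell = E°(cathode) − E°(anode) = (+1.80) − (+0.80) = +1.00 V.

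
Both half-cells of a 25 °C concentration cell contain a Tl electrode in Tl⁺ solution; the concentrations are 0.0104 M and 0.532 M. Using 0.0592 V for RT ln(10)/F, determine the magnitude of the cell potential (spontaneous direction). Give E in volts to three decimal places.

+0.101 V

For a concentration cell E°cell = 0. The 0.532 M side is the cathode (reduction is favoured where [Tl⁺] is higher).
With n = 1, E = −(0.0592/1) log([Tl⁺]ₐₙ/[Tl⁺]꜀ₐₜ) = −(0.0592/1) log(0.0104/0.532) = −(0.0592/1)(-1.709) = +0.101 V.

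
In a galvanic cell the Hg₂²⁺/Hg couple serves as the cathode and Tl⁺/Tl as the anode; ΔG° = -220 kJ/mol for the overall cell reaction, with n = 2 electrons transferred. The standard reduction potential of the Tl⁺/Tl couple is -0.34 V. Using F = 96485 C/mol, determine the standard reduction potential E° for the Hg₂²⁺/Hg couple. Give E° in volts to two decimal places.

E°cell = −ΔG°/(nF) = −(-220×10³)/((2)(96485)) = +1.140 V.
Since Hg₂²⁺/Hg is the cathode and Tl⁺/Tl the anode, E°cell = E°(Hg₂²⁺/Hg) − E°(Tl⁺/Tl).
So E°(Hg₂²⁺/Hg) = E°cell + E°(Tl⁺/Tl) = +1.140 + (-0.34) = +0.80 V.

+0.80 V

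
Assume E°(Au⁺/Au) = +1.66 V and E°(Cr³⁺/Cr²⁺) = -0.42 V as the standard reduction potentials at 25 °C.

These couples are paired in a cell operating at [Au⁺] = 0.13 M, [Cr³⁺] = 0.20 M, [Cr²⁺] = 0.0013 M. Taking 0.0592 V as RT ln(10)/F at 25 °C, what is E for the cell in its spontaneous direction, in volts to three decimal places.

+1.898 V

Au⁺/Au is the cathode (higher E°), Cr³⁺/Cr²⁺ the anode: E°cell = +1.66 − (-0.42) = +2.08 V, n = 1.
Overall: Au⁺(aq) + Cr²⁺(aq) → Au(s) + Cr³⁺(aq)
Q = [Cr³⁺] / ([Au⁺]·[Cr²⁺]); log Q = 3.073.
E = E° − (0.0592/n) log Q = +2.08 − (0.0592/1)(3.073) = +1.898 V.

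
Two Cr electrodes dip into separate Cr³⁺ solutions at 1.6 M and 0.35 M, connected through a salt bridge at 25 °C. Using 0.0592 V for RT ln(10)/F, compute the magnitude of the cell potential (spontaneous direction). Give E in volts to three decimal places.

+0.013 V

For a concentration cell E°cell = 0. The 1.6 M side is the cathode (reduction is favoured where [Cr³⁺] is higher).
With n = 3, E = −(0.0592/3) log([Cr³⁺]ₐₙ/[Cr³⁺]꜀ₐₜ) = −(0.0592/3) log(0.35/1.6) = −(0.0592/3)(-0.660) = +0.013 V.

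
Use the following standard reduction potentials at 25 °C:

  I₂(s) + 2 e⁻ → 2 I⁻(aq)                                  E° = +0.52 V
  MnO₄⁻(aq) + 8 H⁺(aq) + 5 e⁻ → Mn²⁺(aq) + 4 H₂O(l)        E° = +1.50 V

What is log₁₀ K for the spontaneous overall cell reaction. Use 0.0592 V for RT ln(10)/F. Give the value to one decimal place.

165.5

Cathode: MnO₄⁻/Mn²⁺; anode: I₂/I⁻. E°cell = +0.98 V, n = 10.
log K = nE°cell / 0.0592 = (10)(+0.98) / 0.0592 = 165.5.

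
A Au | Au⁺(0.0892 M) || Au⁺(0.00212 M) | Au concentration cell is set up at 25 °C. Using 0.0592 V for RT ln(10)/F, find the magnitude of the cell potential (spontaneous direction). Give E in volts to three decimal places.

+0.096 V

For a concentration cell E°cell = 0. The 0.0892 M side is the cathode (reduction is favoured where [Au⁺] is higher).
With n = 1, E = −(0.0592/1) log([Au⁺]ₐₙ/[Au⁺]꜀ₐₜ) = −(0.0592/1) log(0.00212/0.0892) = −(0.0592/1)(-1.624) = +0.096 V.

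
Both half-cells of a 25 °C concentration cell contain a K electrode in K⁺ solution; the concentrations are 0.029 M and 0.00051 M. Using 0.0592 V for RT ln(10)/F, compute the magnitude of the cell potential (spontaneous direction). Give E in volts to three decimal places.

+0.104 V

For a concentration cell E°cell = 0. The 0.029 M side is the cathode (reduction is favoured where [K⁺] is higher).
With n = 1, E = −(0.0592/1) log([K⁺]ₐₙ/[K⁺]꜀ₐₜ) = −(0.0592/1) log(0.00051/0.029) = −(0.0592/1)(-1.755) = +0.104 V.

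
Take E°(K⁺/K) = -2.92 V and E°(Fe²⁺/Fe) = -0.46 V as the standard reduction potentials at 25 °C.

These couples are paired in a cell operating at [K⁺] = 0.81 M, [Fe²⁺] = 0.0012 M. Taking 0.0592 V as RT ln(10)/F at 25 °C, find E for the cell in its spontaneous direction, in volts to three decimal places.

Fe²⁺/Fe is the cathode (higher E°), K⁺/K the anode: E°cell = -0.46 − (-2.92) = +2.46 V, n = 2.
Overall: Fe²⁺(aq) + 2 K(s) → Fe(s) + 2 K⁺(aq)
Q = [K⁺]^2 / ([Fe²⁺]); log Q = 2.738.
E = E° − (0.0592/n) log Q = +2.46 − (0.0592/2)(2.738) = +2.379 V.

+2.379 V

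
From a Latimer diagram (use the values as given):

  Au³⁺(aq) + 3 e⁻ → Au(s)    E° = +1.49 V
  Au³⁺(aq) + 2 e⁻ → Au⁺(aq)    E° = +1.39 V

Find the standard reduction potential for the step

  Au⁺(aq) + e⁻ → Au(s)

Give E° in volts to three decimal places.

+1.690 V

Sequential free energies add, so n₃E°₃ = n₁E°₁ + n₂E°₂.
With n₃ = 3, and the known step contributing 2×(+1.39) V, the unknown satisfies 1·E° = 3×(+1.49) − 2×(+1.39) = +1.690.
E° = +1.690 / 1 = +1.690 V.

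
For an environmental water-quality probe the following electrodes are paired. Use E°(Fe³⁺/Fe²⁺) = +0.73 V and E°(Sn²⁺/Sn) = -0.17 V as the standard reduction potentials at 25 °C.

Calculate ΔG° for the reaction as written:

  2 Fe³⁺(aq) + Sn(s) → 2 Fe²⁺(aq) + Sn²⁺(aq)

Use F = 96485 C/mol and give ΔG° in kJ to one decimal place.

As written, Fe³⁺/Fe²⁺ is reduced (cathode) and Sn²⁺/Sn is oxidised (anode), so E°cell = (+0.73) − (-0.17) = +0.90 V.
Balancing electrons gives n = 2.
ΔG° = −nFE° = −(2)(96485)(+0.90) = -173,673 J = -173.7 kJ.

-173.7 kJ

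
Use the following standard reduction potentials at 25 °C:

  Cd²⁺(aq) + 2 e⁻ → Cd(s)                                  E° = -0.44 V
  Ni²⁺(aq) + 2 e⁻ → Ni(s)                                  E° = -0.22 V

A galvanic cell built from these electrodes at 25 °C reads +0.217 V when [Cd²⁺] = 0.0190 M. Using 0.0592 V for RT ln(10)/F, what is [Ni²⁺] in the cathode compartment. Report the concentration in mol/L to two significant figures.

Ni²⁺/Ni is the cathode, Cd²⁺/Cd the anode: E°cell = +0.22 V, n = 2.
Overall reaction: Ni²⁺(aq) + Cd(s) → Ni(s) + Cd²⁺(aq); Q = [Cd²⁺]^1/[Ni²⁺]^1.
From E = E° − (0.0592/n) log Q: log Q = (E° − E)·n/0.0592 = (+0.22 − (+0.217))·2/0.0592 = 0.1014.
So 1·log[Ni²⁺] = 1·log(0.019) − log Q = -1.7212 − (0.1014) = -1.8226; [Ni²⁺] = 10^(-1.8226) ≈ 0.015 M.

0.015 M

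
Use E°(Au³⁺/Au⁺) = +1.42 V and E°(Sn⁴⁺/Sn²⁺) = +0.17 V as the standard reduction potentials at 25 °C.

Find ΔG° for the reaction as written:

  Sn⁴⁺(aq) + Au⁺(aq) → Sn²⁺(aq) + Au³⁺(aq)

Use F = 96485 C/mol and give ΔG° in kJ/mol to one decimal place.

As written, Sn⁴⁺/Sn²⁺ is reduced (cathode) and Au³⁺/Au⁺ is oxidised (anode), so E°cell = (+0.17) − (+1.42) = -1.25 V.
Balancing electrons gives n = 2.
ΔG° = −nFE° = −(2)(96485)(-1.25) = 241,212 J = +241.2 kJ/mol.

+241.2 kJ/mol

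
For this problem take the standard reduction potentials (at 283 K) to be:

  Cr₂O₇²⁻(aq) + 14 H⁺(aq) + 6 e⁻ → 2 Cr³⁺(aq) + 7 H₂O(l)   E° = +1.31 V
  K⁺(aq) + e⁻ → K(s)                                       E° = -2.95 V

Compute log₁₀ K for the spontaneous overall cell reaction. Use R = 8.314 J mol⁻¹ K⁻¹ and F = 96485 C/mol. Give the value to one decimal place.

455.2

Cathode: Cr₂O₇²⁻/Cr³⁺; anode: K⁺/K. E°cell = (+1.31) − (-2.95) = +4.26 V, with n = 6.
ΔG° = −nFE° = −RT ln K, so ln K = nFE°/(RT) = (6)(96485)(+4.26) / ((8.314)(283)) = 1048.152.
log₁₀ K = 1048.152 / ln 10 = 455.2.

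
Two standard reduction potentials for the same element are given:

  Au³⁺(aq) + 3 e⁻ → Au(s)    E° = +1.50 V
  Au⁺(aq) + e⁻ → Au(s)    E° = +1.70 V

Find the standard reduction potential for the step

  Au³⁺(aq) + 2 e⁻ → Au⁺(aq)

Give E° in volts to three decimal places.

Sequential free energies add, so n₃E°₃ = n₁E°₁ + n₂E°₂.
With n₃ = 3, and the known step contributing 1×(+1.70) V, the unknown satisfies 2·E° = 3×(+1.50) − 1×(+1.70) = +2.800.
E° = +2.800 / 2 = +1.400 V.

+1.400 V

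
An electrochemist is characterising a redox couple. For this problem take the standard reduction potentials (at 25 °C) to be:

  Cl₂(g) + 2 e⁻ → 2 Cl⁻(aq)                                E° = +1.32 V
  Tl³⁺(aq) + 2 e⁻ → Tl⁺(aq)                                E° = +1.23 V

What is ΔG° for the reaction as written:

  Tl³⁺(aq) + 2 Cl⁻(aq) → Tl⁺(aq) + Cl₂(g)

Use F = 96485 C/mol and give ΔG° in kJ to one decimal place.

+17.4 kJ

As written, Tl³⁺/Tl⁺ is reduced (cathode) and Cl₂/Cl⁻ is oxidised (anode), so E°cell = (+1.23) − (+1.32) = -0.09 V.
Balancing electrons gives n = 2.
ΔG° = −nFE° = −(2)(96485)(-0.09) = 17,367 J = +17.4 kJ.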